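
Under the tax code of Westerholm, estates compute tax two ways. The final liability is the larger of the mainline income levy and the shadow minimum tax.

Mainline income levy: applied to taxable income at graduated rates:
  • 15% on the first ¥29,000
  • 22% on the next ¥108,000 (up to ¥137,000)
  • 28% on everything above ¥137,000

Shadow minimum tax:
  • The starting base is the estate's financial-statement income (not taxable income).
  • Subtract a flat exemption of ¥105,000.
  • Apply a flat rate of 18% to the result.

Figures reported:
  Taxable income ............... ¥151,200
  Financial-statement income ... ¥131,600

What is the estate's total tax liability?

Mainline income levy:
  ¥29,000 × 15% = ¥4,350
  ¥108,000 × 22% = ¥23,760
  ¥14,200 × 28% = ¥3,976
  → ¥32,086

Shadow minimum tax:
  Base (financial-statement income): ¥131,600
  Less exemption ¥105,000 → base ¥26,600
  ¥26,600 × 18% = ¥4,788

¥32,086 > ¥4,788, so the mainline income levy governs.

¥32,086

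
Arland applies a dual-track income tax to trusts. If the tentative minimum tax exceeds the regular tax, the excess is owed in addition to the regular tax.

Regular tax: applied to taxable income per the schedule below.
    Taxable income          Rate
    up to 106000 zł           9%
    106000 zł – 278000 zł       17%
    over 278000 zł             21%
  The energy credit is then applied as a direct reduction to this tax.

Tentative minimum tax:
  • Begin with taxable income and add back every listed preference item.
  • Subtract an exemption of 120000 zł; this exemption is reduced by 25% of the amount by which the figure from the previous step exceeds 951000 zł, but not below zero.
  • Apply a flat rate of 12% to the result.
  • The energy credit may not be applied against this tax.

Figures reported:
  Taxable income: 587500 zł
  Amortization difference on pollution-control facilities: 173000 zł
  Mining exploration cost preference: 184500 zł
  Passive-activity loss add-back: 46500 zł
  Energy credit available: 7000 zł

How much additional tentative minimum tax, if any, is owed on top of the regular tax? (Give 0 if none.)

Tentative minimum tax:
  Adjusted income: 587500 zł + 173000 zł + 184500 zł + 46500 zł = 991500 zł
  Exemption: 120000 zł − 25% × (991500 zł − 951000 zł) = 120000 zł − 10125 zł = 109875 zł
  Base: 991500 zł − 109875 zł = 881625 zł
  881625 zł × 12% = 105795 zł

Regular tax:
  106000 zł × 9% = 9540 zł
  172000 zł × 17% = 29240 zł
  309500 zł × 21% = 64995 zł
  → 103775 zł
  Less energy credit 7000 zł → 96775 zł

Excess of tentative minimum tax over regular tax: 105795 zł − 96775 zł = 9020 zł.

9020 zł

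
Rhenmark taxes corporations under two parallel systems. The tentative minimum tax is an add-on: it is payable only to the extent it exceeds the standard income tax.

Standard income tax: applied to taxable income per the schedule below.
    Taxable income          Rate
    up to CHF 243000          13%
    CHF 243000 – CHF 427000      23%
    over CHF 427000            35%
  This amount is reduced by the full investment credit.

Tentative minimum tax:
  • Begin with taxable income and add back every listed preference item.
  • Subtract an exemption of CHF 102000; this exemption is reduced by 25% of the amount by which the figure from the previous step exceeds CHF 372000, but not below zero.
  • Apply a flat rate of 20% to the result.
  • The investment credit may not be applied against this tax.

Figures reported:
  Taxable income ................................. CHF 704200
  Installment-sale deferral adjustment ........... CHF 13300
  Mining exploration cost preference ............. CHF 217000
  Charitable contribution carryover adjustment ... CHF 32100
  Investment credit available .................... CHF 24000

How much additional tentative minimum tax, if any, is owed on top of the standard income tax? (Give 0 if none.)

CHF 46390

Standard income tax:
  CHF 243000 × 13% = CHF 31590
  CHF 184000 × 23% = CHF 42320
  CHF 277200 × 35% = CHF 97020
  → CHF 170930
  Less investment credit CHF 24000 → CHF 146930

Tentative minimum tax:
  Adjusted income: CHF 704200 + CHF 13300 + CHF 217000 + CHF 32100 = CHF 966600
  Exemption: 25% × (CHF 966600 − CHF 372000) = CHF 148650 ≥ CHF 102000, so the exemption is fully phased out
  Base: CHF 966600 − CHF 0 = CHF 966600
  CHF 966600 × 20% = CHF 193320

Excess of tentative minimum tax over standard income tax: CHF 193320 − CHF 146930 = CHF 46390.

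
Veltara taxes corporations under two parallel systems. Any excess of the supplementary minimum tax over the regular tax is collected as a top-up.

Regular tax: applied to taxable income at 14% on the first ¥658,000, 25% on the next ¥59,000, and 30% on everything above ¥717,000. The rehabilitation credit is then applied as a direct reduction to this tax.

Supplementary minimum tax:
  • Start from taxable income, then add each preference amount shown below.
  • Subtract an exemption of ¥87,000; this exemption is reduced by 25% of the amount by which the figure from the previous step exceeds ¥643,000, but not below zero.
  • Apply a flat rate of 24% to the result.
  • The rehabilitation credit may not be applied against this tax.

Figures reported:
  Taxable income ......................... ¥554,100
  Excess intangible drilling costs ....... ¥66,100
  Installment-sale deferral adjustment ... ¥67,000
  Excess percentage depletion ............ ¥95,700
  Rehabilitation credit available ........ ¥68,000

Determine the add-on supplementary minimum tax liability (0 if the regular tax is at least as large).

¥165,836

Regular tax:
  ¥554,100 × 14% = ¥77,574
  Less rehabilitation credit ¥68,000 → ¥9,574

Supplementary minimum tax:
  Adjusted income: ¥554,100 + ¥66,100 + ¥67,000 + ¥95,700 = ¥782,900
  Exemption: ¥87,000 − 25% × (¥782,900 − ¥643,000) = ¥87,000 − ¥34,975 = ¥52,025
  Base: ¥782,900 − ¥52,025 = ¥730,875
  ¥730,875 × 24% = ¥175,410

Excess of supplementary minimum tax over regular tax: ¥175,410 − ¥9,574 = ¥165,836.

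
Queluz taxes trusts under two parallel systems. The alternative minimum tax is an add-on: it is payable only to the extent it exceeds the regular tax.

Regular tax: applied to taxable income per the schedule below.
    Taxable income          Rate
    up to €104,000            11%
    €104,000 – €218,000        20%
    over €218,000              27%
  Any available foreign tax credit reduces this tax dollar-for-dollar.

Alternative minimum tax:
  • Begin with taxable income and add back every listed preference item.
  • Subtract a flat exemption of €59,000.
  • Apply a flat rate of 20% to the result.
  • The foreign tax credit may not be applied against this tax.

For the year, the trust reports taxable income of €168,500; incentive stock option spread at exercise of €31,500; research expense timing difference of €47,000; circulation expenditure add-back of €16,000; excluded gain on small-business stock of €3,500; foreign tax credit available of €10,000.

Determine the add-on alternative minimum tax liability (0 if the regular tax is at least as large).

Alternative minimum tax:
  Adjusted income: €168,500 + €31,500 + €47,000 + €16,000 + €3,500 = €266,500
  Less exemption €59,000 → base €207,500
  €207,500 × 20% = €41,500

Regular tax:
  €104,000 × 11% = €11,440
  €64,500 × 20% = €12,900
  → €24,340
  Less foreign tax credit €10,000 → €14,340

Excess of alternative minimum tax over regular tax: €41,500 − €14,340 = €27,160.

€27,160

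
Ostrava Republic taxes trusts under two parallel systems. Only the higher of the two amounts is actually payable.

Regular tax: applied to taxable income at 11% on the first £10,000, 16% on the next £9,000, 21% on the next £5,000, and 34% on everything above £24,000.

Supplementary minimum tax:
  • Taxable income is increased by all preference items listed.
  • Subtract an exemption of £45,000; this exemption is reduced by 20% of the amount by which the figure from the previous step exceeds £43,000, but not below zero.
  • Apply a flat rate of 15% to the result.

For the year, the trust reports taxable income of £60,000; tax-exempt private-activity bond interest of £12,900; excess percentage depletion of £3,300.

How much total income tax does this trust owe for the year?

Supplementary minimum tax:
  Adjusted income: £60,000 + £12,900 + £3,300 = £76,200
  Exemption: £45,000 − 20% × (£76,200 − £43,000) = £45,000 − £6,640 = £38,360
  Base: £76,200 − £38,360 = £37,840
  £37,840 × 15% = £5,676

Regular tax:
  £10,000 × 11% = £1,100
  £9,000 × 16% = £1,440
  £5,000 × 21% = £1,050
  £36,000 × 34% = £12,240
  → £15,830

£15,830 > £5,676, so the regular tax governs.

£15,830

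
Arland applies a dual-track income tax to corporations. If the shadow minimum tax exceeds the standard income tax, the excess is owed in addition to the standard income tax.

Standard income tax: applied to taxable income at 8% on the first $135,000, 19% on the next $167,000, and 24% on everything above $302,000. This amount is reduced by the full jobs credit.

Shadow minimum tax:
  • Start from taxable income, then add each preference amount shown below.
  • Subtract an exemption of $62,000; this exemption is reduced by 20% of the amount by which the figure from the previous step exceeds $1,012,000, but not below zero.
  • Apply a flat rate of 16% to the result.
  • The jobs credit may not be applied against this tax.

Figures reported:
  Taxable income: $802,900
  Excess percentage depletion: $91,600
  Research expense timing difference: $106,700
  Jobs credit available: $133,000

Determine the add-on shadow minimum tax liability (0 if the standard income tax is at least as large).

$120,526

Standard income tax:
  $135,000 × 8% = $10,800
  $167,000 × 19% = $31,730
  $500,900 × 24% = $120,216
  → $162,746
  Less jobs credit $133,000 → $29,746

Shadow minimum tax:
  Adjusted income: $802,900 + $91,600 + $106,700 = $1,001,200
  Exemption: $1,001,200 ≤ $1,012,000, so full $62,000 applies
  Base: $1,001,200 − $62,000 = $939,200
  $939,200 × 16% = $150,272

Excess of shadow minimum tax over standard income tax: $150,272 − $29,746 = $120,526.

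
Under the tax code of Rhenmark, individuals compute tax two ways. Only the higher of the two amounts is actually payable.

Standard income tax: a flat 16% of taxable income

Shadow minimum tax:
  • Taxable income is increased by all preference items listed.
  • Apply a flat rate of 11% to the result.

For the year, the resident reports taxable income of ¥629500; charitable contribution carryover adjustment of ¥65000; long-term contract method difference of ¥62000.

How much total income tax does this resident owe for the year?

Standard income tax:
  ¥629500 × 16% = ¥100720

Shadow minimum tax:
  Adjusted income: ¥629500 + ¥65000 + ¥62000 = ¥756500
  ¥756500 × 11% = ¥83215

¥100720 > ¥83215, so the standard income tax governs.

¥100720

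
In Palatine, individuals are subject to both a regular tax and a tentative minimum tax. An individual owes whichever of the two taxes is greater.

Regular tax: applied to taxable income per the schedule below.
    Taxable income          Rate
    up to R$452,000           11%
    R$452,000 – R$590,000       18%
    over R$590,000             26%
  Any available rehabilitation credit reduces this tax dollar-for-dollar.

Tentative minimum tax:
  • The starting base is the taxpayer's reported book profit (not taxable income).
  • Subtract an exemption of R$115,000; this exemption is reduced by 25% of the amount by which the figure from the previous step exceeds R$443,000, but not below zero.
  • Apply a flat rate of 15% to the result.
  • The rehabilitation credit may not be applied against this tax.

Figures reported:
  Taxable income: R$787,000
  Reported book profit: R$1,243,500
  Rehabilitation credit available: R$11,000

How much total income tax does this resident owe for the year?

Tentative minimum tax:
  Base (reported book profit): R$1,243,500
  Exemption: 25% × (R$1,243,500 − R$443,000) = R$200,125 ≥ R$115,000, so the exemption is fully phased out
  Base: R$1,243,500 − R$0 = R$1,243,500
  R$1,243,500 × 15% = R$186,525

Regular tax:
  R$452,000 × 11% = R$49,720
  R$138,000 × 18% = R$24,840
  R$197,000 × 26% = R$51,220
  → R$125,780
  Less rehabilitation credit R$11,000 → R$114,780

R$186,525 > R$114,780, so the tentative minimum tax is the binding amount.

R$186,525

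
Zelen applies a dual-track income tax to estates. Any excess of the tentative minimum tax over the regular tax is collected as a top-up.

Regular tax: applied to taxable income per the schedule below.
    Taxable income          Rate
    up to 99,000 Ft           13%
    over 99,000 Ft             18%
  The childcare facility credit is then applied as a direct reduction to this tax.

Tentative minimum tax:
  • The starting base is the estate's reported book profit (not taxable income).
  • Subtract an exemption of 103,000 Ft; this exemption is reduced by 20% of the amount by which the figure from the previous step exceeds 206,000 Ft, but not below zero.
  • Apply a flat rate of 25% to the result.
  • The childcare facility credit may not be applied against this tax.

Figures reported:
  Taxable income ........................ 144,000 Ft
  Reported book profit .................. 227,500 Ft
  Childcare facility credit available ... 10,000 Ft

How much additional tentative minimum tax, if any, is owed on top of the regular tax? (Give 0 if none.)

Tentative minimum tax:
  Base (reported book profit): 227,500 Ft
  Exemption: 103,000 Ft − 20% × (227,500 Ft − 206,000 Ft) = 103,000 Ft − 4,300 Ft = 98,700 Ft
  Base: 227,500 Ft − 98,700 Ft = 128,800 Ft
  128,800 Ft × 25% = 32,200 Ft

Regular tax:
  99,000 Ft × 13% = 12,870 Ft
  45,000 Ft × 18% = 8,100 Ft
  → 20,970 Ft
  Less childcare facility credit 10,000 Ft → 10,970 Ft

Excess of tentative minimum tax over regular tax: 32,200 Ft − 10,970 Ft = 21,230 Ft.

21,230 Ft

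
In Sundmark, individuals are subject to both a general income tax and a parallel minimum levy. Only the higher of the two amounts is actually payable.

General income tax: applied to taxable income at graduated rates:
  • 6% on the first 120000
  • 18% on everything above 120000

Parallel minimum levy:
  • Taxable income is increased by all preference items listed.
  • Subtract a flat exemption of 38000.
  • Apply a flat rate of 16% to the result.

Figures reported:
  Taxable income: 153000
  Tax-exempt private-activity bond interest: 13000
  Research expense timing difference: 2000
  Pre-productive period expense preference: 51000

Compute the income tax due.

28960

Parallel minimum levy:
  Adjusted income: 153000 + 13000 + 2000 + 51000 = 219000
  Less exemption 38000 → base 181000
  181000 × 16% = 28960

General income tax:
  120000 × 6% = 7200
  33000 × 18% = 5940
  → 13140

28960 > 13140, so the parallel minimum levy is the binding amount.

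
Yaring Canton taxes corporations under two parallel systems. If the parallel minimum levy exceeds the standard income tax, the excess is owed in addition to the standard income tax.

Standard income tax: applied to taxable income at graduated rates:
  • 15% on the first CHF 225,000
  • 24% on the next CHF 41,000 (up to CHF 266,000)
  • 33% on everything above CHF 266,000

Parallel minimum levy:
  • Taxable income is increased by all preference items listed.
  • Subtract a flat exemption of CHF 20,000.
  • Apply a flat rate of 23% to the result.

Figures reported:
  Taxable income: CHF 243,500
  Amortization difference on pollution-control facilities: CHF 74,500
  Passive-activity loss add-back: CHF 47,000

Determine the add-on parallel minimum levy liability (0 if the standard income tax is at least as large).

Parallel minimum levy:
  Adjusted income: CHF 243,500 + CHF 74,500 + CHF 47,000 = CHF 365,000
  Less exemption CHF 20,000 → base CHF 345,000
  CHF 345,000 × 23% = CHF 79,350

Standard income tax:
  CHF 225,000 × 15% = CHF 33,750
  CHF 18,500 × 24% = CHF 4,440
  → CHF 38,190

Excess of parallel minimum levy over standard income tax: CHF 79,350 − CHF 38,190 = CHF 41,160.

CHF 41,160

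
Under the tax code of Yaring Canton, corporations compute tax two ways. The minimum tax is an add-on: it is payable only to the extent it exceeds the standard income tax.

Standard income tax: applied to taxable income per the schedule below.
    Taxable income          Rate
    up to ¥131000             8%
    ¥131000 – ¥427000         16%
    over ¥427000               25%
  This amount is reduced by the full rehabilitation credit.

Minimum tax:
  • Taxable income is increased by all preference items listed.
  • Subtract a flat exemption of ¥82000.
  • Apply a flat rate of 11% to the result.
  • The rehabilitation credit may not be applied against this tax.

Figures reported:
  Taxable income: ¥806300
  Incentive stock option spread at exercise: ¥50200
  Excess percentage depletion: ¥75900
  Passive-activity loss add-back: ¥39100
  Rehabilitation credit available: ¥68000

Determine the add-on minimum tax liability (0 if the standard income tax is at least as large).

¥13180

Standard income tax:
  ¥131000 × 8% = ¥10480
  ¥296000 × 16% = ¥47360
  ¥379300 × 25% = ¥94825
  → ¥152665
  Less rehabilitation credit ¥68000 → ¥84665

Minimum tax:
  Adjusted income: ¥806300 + ¥50200 + ¥75900 + ¥39100 = ¥971500
  Less exemption ¥82000 → base ¥889500
  ¥889500 × 11% = ¥97845

Excess of minimum tax over standard income tax: ¥97845 − ¥84665 = ¥13180.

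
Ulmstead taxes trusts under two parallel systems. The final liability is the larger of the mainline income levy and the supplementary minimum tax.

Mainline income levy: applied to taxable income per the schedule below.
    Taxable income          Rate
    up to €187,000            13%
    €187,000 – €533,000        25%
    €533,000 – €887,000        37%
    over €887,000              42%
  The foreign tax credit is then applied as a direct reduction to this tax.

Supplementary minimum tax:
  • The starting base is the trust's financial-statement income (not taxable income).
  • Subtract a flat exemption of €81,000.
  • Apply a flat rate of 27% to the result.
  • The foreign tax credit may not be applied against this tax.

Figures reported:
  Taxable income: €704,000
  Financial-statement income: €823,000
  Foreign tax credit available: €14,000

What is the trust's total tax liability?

€200,340

Supplementary minimum tax:
  Base (financial-statement income): €823,000
  Less exemption €81,000 → base €742,000
  €742,000 × 27% = €200,340

Mainline income levy:
  €187,000 × 13% = €24,310
  €346,000 × 25% = €86,500
  €171,000 × 37% = €63,270
  → €174,080
  Less foreign tax credit €14,000 → €160,080

€200,340 > €160,080, so the supplementary minimum tax is the binding amount.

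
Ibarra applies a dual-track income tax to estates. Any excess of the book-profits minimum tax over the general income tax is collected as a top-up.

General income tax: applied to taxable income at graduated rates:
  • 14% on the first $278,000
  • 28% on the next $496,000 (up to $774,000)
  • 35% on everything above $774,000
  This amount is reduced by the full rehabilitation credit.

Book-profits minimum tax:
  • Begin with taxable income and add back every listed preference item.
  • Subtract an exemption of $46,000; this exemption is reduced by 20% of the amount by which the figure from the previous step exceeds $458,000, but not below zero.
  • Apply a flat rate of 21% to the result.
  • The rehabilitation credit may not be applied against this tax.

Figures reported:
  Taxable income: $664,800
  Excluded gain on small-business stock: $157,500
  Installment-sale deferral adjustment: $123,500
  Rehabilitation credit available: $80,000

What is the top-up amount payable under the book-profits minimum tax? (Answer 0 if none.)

$131,394

Book-profits minimum tax:
  Adjusted income: $664,800 + $157,500 + $123,500 = $945,800
  Exemption: 20% × ($945,800 − $458,000) = $97,560 ≥ $46,000, so the exemption is fully phased out
  Base: $945,800 − $0 = $945,800
  $945,800 × 21% = $198,618

General income tax:
  $278,000 × 14% = $38,920
  $386,800 × 28% = $108,304
  → $147,224
  Less rehabilitation credit $80,000 → $67,224

Excess of book-profits minimum tax over general income tax: $198,618 − $67,224 = $131,394.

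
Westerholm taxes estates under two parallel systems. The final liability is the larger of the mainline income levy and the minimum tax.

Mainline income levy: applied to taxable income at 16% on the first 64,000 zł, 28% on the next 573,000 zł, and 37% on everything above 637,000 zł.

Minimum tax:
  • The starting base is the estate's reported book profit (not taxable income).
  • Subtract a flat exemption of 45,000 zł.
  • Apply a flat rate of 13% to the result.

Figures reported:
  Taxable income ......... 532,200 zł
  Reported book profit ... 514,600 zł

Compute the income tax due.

Minimum tax:
  Base (reported book profit): 514,600 zł
  Less exemption 45,000 zł → base 469,600 zł
  469,600 zł × 13% = 61,048 zł

Mainline income levy:
  64,000 zł × 16% = 10,240 zł
  468,200 zł × 28% = 131,096 zł
  → 141,336 zł

141,336 zł > 61,048 zł, so the mainline income levy governs.

141,336 zł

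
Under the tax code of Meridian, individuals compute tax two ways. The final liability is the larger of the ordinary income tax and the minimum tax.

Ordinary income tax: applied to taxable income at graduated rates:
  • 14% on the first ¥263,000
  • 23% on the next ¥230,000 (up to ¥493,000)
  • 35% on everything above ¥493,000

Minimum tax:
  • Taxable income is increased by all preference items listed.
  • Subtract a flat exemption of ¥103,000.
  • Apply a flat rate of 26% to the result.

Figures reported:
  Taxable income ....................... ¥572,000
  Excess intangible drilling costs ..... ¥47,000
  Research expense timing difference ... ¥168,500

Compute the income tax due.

Minimum tax:
  Adjusted income: ¥572,000 + ¥47,000 + ¥168,500 = ¥787,500
  Less exemption ¥103,000 → base ¥684,500
  ¥684,500 × 26% = ¥177,970

Ordinary income tax:
  ¥263,000 × 14% = ¥36,820
  ¥230,000 × 23% = ¥52,900
  ¥79,000 × 35% = ¥27,650
  → ¥117,370

¥177,970 > ¥117,370, so the minimum tax is the binding amount.

¥177,970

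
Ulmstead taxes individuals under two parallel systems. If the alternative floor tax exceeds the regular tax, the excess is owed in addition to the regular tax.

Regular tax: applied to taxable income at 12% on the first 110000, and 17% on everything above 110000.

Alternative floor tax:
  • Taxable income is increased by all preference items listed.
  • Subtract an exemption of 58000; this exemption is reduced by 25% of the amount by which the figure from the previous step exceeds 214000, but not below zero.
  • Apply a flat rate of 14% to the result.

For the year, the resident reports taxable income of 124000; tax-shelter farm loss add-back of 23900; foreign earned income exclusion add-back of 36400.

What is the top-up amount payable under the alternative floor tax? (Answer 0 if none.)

2102

Alternative floor tax:
  Adjusted income: 124000 + 23900 + 36400 = 184300
  Exemption: 184300 ≤ 214000, so full 58000 applies
  Base: 184300 − 58000 = 126300
  126300 × 14% = 17682

Regular tax:
  110000 × 12% = 13200
  14000 × 17% = 2380
  → 15580

Excess of alternative floor tax over regular tax: 17682 − 15580 = 2102.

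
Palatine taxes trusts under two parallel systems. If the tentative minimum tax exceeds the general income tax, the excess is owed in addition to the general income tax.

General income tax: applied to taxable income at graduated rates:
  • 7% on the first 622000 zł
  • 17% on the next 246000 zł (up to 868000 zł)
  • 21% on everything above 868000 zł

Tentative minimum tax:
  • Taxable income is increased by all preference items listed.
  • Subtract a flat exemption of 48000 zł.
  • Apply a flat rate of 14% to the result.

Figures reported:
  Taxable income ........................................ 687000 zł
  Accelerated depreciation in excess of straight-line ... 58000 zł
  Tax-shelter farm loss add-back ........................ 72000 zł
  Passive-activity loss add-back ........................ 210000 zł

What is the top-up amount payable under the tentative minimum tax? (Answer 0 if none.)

Tentative minimum tax:
  Adjusted income: 687000 zł + 58000 zł + 72000 zł + 210000 zł = 1027000 zł
  Less exemption 48000 zł → base 979000 zł
  979000 zł × 14% = 137060 zł

General income tax:
  622000 zł × 7% = 43540 zł
  65000 zł × 17% = 11050 zł
  → 54590 zł

Excess of tentative minimum tax over general income tax: 137060 zł − 54590 zł = 82470 zł.

82470 zł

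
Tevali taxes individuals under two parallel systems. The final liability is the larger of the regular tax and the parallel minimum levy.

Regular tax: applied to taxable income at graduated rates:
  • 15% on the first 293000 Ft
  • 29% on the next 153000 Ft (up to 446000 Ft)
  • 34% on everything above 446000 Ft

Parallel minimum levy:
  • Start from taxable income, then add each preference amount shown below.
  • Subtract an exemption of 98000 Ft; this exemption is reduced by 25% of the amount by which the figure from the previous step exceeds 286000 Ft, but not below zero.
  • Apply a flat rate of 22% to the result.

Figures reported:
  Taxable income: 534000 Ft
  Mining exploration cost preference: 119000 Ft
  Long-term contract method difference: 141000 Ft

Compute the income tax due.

Regular tax:
  293000 Ft × 15% = 43950 Ft
  153000 Ft × 29% = 44370 Ft
  88000 Ft × 34% = 29920 Ft
  → 118240 Ft

Parallel minimum levy:
  Adjusted income: 534000 Ft + 119000 Ft + 141000 Ft = 794000 Ft
  Exemption: 25% × (794000 Ft − 286000 Ft) = 127000 Ft ≥ 98000 Ft, so the exemption is fully phased out
  Base: 794000 Ft − 0 Ft = 794000 Ft
  794000 Ft × 22% = 174680 Ft

174680 Ft > 118240 Ft, so the parallel minimum levy is the binding amount.

174680 Ft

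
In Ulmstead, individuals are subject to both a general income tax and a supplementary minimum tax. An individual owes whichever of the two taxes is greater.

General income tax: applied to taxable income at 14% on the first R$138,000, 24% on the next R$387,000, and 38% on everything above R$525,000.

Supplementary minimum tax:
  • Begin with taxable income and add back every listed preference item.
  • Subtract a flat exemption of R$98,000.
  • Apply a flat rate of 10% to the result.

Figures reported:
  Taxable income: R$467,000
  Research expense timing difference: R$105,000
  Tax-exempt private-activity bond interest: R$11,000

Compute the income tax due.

General income tax:
  R$138,000 × 14% = R$19,320
  R$329,000 × 24% = R$78,960
  → R$98,280

Supplementary minimum tax:
  Adjusted income: R$467,000 + R$105,000 + R$11,000 = R$583,000
  Less exemption R$98,000 → base R$485,000
  R$485,000 × 10% = R$48,500

R$98,280 > R$48,500, so the general income tax governs.

R$98,280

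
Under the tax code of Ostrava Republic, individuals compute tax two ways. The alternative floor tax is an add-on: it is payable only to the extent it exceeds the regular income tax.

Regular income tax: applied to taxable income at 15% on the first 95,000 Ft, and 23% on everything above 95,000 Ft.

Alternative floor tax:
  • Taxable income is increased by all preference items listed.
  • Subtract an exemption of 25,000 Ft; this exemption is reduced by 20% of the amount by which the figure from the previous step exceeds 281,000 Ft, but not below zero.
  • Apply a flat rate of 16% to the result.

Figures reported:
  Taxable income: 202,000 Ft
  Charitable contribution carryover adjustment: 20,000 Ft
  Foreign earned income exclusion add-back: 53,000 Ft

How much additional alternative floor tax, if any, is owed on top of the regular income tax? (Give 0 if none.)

Regular income tax:
  95,000 Ft × 15% = 14,250 Ft
  107,000 Ft × 23% = 24,610 Ft
  → 38,860 Ft

Alternative floor tax:
  Adjusted income: 202,000 Ft + 20,000 Ft + 53,000 Ft = 275,000 Ft
  Exemption: 275,000 Ft ≤ 281,000 Ft, so full 25,000 Ft applies
  Base: 275,000 Ft − 25,000 Ft = 250,000 Ft
  250,000 Ft × 16% = 40,000 Ft

Excess of alternative floor tax over regular income tax: 40,000 Ft − 38,860 Ft = 1,140 Ft.

1,140 Ft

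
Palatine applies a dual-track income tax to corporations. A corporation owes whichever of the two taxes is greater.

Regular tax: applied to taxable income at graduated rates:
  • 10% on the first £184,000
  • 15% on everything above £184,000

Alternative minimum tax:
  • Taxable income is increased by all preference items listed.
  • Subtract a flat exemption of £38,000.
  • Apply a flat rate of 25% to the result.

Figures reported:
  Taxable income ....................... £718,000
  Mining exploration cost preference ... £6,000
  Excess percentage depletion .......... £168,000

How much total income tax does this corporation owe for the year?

Alternative minimum tax:
  Adjusted income: £718,000 + £6,000 + £168,000 = £892,000
  Less exemption £38,000 → base £854,000
  £854,000 × 25% = £213,500

Regular tax:
  £184,000 × 10% = £18,400
  £534,000 × 15% = £80,100
  → £98,500

£213,500 > £98,500, so the alternative minimum tax is the binding amount.

£213,500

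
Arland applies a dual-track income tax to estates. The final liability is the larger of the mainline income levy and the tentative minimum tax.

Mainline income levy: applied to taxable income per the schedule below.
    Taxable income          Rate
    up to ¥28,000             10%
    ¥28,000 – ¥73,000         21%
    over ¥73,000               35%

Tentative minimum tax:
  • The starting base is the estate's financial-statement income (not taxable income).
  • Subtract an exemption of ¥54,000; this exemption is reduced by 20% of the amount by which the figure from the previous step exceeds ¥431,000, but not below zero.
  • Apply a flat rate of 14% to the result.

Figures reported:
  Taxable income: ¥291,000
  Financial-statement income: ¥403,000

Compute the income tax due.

¥88,550

Tentative minimum tax:
  Base (financial-statement income): ¥403,000
  Exemption: ¥403,000 ≤ ¥431,000, so full ¥54,000 applies
  Base: ¥403,000 − ¥54,000 = ¥349,000
  ¥349,000 × 14% = ¥48,860

Mainline income levy:
  ¥28,000 × 10% = ¥2,800
  ¥45,000 × 21% = ¥9,450
  ¥218,000 × 35% = ¥76,300
  → ¥88,550

¥88,550 > ¥48,860, so the mainline income levy governs.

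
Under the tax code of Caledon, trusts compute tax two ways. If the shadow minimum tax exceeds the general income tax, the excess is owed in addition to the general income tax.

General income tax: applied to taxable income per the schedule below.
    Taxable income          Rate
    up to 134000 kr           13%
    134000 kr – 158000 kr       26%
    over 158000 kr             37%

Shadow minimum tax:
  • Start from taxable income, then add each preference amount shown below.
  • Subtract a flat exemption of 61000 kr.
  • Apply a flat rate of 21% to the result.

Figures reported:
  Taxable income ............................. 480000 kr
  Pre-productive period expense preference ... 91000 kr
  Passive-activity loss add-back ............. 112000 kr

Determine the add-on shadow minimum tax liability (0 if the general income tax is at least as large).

Shadow minimum tax:
  Adjusted income: 480000 kr + 91000 kr + 112000 kr = 683000 kr
  Less exemption 61000 kr → base 622000 kr
  622000 kr × 21% = 130620 kr

General income tax:
  134000 kr × 13% = 17420 kr
  24000 kr × 26% = 6240 kr
  322000 kr × 37% = 119140 kr
  → 142800 kr

130620 kr ≤ 142800 kr, so no add-on is due.

0 kr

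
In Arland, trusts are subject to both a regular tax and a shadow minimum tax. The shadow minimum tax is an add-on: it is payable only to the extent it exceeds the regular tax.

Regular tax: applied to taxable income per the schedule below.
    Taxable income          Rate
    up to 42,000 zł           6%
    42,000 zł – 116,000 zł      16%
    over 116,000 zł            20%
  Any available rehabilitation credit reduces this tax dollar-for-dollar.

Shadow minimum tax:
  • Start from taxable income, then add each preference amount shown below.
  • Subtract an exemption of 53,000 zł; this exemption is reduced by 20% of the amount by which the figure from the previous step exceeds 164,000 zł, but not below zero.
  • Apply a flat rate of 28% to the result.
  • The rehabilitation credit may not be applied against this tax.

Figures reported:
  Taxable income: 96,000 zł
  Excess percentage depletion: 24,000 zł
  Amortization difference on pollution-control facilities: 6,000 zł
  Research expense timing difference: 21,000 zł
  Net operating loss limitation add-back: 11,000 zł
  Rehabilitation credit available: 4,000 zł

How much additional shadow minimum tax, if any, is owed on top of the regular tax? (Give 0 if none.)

22,240 zł

Shadow minimum tax:
  Adjusted income: 96,000 zł + 24,000 zł + 6,000 zł + 21,000 zł + 11,000 zł = 158,000 zł
  Exemption: 158,000 zł ≤ 164,000 zł, so full 53,000 zł applies
  Base: 158,000 zł − 53,000 zł = 105,000 zł
  105,000 zł × 28% = 29,400 zł

Regular tax:
  42,000 zł × 6% = 2,520 zł
  54,000 zł × 16% = 8,640 zł
  → 11,160 zł
  Less rehabilitation credit 4,000 zł → 7,160 zł

Excess of shadow minimum tax over regular tax: 29,400 zł − 7,160 zł = 22,240 zł.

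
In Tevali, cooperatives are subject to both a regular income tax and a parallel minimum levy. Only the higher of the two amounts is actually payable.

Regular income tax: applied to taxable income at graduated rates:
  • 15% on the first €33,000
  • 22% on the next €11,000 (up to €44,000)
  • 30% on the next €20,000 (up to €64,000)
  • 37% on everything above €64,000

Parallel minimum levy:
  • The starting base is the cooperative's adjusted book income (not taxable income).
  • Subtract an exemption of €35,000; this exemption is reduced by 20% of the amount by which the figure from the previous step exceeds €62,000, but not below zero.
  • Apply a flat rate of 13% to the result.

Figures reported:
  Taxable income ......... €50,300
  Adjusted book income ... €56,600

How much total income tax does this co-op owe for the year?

€9,260

Regular income tax:
  €33,000 × 15% = €4,950
  €11,000 × 22% = €2,420
  €6,300 × 30% = €1,890
  → €9,260

Parallel minimum levy:
  Base (adjusted book income): €56,600
  Exemption: €56,600 ≤ €62,000, so full €35,000 applies
  Base: €56,600 − €35,000 = €21,600
  €21,600 × 13% = €2,808

€9,260 > €2,808, so the regular income tax governs.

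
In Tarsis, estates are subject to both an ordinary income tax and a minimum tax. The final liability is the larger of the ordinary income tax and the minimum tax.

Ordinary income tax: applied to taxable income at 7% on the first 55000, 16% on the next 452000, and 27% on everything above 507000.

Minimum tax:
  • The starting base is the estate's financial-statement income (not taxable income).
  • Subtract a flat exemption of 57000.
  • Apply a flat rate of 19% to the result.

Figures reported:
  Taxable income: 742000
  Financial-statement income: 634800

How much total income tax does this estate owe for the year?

139620

Minimum tax:
  Base (financial-statement income): 634800
  Less exemption 57000 → base 577800
  577800 × 19% = 109782

Ordinary income tax:
  55000 × 7% = 3850
  452000 × 16% = 72320
  235000 × 27% = 63450
  → 139620

139620 > 109782, so the ordinary income tax governs.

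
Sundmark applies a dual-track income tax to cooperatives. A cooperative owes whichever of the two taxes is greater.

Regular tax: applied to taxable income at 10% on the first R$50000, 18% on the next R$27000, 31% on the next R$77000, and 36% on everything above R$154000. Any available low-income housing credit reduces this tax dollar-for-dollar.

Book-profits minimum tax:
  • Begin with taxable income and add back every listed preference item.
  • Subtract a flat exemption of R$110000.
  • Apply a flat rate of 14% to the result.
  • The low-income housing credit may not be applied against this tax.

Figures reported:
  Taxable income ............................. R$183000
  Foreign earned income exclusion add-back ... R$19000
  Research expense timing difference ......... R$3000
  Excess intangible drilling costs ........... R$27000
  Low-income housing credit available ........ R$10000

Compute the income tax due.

Book-profits minimum tax:
  Adjusted income: R$183000 + R$19000 + R$3000 + R$27000 = R$232000
  Less exemption R$110000 → base R$122000
  R$122000 × 14% = R$17080

Regular tax:
  R$50000 × 10% = R$5000
  R$27000 × 18% = R$4860
  R$77000 × 31% = R$23870
  R$29000 × 36% = R$10440
  → R$44170
  Less low-income housing credit R$10000 → R$34170

R$34170 > R$17080, so the regular tax governs.

R$34170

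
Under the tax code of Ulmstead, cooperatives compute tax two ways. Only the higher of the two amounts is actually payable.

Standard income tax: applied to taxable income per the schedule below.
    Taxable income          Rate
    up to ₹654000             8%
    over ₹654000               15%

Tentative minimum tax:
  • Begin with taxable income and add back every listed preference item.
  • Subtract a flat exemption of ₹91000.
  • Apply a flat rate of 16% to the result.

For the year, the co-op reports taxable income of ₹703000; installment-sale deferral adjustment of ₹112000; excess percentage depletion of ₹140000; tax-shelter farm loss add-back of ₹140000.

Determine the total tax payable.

₹160640

Tentative minimum tax:
  Adjusted income: ₹703000 + ₹112000 + ₹140000 + ₹140000 = ₹1095000
  Less exemption ₹91000 → base ₹1004000
  ₹1004000 × 16% = ₹160640

Standard income tax:
  ₹654000 × 8% = ₹52320
  ₹49000 × 15% = ₹7350
  → ₹59670

₹160640 > ₹59670, so the tentative minimum tax is the binding amount.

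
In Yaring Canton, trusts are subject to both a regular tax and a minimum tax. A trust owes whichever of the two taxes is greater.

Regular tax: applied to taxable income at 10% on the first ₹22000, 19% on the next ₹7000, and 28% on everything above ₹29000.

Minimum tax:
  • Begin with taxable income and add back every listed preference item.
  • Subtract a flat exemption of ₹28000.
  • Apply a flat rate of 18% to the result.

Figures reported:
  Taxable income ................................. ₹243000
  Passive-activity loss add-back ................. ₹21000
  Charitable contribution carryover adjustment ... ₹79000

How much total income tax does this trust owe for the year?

Minimum tax:
  Adjusted income: ₹243000 + ₹21000 + ₹79000 = ₹343000
  Less exemption ₹28000 → base ₹315000
  ₹315000 × 18% = ₹56700

Regular tax:
  ₹22000 × 10% = ₹2200
  ₹7000 × 19% = ₹1330
  ₹214000 × 28% = ₹59920
  → ₹63450

₹63450 > ₹56700, so the regular tax governs.

₹63450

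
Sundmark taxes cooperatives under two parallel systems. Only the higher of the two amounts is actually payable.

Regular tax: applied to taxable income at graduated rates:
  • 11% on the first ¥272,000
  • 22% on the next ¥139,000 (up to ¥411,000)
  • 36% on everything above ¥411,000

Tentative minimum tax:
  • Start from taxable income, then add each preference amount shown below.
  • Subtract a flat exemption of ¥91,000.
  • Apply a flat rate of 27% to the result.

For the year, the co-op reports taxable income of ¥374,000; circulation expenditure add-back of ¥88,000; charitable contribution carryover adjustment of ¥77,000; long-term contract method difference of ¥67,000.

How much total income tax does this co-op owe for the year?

¥139,050

Tentative minimum tax:
  Adjusted income: ¥374,000 + ¥88,000 + ¥77,000 + ¥67,000 = ¥606,000
  Less exemption ¥91,000 → base ¥515,000
  ¥515,000 × 27% = ¥139,050

Regular tax:
  ¥272,000 × 11% = ¥29,920
  ¥102,000 × 22% = ¥22,440
  → ¥52,360

¥139,050 > ¥52,360, so the tentative minimum tax is the binding amount.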